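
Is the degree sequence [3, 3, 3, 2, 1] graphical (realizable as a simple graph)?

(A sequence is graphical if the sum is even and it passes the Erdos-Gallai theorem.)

Sum of degrees = 12. Sum is even and passes Erdos-Gallai. The sequence IS graphical.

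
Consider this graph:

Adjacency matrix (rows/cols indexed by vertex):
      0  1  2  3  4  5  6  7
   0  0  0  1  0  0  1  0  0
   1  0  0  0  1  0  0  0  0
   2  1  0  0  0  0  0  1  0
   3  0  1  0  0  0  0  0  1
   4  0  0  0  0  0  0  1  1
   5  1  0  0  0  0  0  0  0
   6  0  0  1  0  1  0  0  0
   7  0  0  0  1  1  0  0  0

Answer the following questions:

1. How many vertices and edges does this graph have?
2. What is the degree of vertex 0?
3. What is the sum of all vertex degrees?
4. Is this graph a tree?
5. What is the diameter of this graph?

Count: 8 vertices, 7 edges.
Vertex 0 has neighbors [2, 5], degree = 2.
Handshaking lemma: 2 * 7 = 14.
A graph is a tree iff it is connected and has exactly n-1 edges. This graph is connected (all 8 vertices in one component) and has 8-1 = 7 edges. It is a tree.
Diameter (longest shortest path) = 7.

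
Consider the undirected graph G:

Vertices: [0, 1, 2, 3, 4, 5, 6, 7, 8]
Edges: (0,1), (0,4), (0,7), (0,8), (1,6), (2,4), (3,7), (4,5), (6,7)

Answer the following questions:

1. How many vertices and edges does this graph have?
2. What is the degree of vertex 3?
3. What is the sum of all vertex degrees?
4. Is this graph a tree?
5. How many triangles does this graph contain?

Count: 9 vertices, 9 edges.
Vertex 3 has neighbors [7], degree = 1.
Handshaking lemma: 2 * 9 = 18.
A tree on 9 vertices has 8 edges. This graph has 9 edges (1 extra). Not a tree.
Number of triangles = 0.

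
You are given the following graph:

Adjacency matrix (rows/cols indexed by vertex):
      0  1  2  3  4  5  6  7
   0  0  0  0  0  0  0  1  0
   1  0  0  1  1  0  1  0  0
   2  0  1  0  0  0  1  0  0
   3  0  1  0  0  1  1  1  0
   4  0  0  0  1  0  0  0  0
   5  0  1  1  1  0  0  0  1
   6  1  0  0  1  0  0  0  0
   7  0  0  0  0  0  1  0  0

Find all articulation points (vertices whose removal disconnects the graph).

An articulation point is a vertex whose removal disconnects the graph.
Articulation points: [3, 5, 6]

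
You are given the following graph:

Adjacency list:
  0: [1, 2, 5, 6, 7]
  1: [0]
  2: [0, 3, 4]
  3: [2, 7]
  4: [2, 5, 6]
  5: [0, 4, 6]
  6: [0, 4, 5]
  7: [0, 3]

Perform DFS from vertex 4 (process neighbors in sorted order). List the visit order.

DFS from vertex 4 (neighbors processed in ascending order):
Visit order: 4, 2, 0, 1, 5, 6, 7, 3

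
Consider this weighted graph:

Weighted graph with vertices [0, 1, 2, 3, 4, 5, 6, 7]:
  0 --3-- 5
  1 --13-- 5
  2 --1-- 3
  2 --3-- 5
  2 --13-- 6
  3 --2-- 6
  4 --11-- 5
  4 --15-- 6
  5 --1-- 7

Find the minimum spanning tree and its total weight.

Applying Kruskal's algorithm (sort edges by weight, add if no cycle):
  Add (2,3) w=1
  Add (5,7) w=1
  Add (3,6) w=2
  Add (0,5) w=3
  Add (2,5) w=3
  Add (4,5) w=11
  Add (1,5) w=13
  Skip (2,6) w=13 (creates cycle)
  Skip (4,6) w=15 (creates cycle)
MST weight = 34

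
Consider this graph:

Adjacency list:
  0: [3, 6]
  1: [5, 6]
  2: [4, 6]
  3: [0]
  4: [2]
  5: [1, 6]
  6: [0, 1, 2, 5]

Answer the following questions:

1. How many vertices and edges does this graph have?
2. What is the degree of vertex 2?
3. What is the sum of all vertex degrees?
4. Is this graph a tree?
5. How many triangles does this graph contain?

Count: 7 vertices, 7 edges.
Vertex 2 has neighbors [4, 6], degree = 2.
Handshaking lemma: 2 * 7 = 14.
A tree on 7 vertices has 6 edges. This graph has 7 edges (1 extra). Not a tree.
Number of triangles = 1.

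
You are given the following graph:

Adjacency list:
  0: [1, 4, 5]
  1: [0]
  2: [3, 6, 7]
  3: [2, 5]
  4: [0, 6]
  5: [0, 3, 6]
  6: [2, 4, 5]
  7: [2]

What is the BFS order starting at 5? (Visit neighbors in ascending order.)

BFS from vertex 5 (neighbors processed in ascending order):
Visit order: 5, 0, 3, 6, 1, 4, 2, 7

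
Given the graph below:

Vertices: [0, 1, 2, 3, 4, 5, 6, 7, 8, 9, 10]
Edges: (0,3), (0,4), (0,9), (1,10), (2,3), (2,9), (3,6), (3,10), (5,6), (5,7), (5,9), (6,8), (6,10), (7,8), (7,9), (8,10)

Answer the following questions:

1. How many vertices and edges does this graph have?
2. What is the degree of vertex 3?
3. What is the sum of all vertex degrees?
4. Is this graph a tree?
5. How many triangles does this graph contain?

Count: 11 vertices, 16 edges.
Vertex 3 has neighbors [0, 2, 6, 10], degree = 4.
Handshaking lemma: 2 * 16 = 32.
A tree on 11 vertices has 10 edges. This graph has 16 edges (6 extra). Not a tree.
Number of triangles = 3.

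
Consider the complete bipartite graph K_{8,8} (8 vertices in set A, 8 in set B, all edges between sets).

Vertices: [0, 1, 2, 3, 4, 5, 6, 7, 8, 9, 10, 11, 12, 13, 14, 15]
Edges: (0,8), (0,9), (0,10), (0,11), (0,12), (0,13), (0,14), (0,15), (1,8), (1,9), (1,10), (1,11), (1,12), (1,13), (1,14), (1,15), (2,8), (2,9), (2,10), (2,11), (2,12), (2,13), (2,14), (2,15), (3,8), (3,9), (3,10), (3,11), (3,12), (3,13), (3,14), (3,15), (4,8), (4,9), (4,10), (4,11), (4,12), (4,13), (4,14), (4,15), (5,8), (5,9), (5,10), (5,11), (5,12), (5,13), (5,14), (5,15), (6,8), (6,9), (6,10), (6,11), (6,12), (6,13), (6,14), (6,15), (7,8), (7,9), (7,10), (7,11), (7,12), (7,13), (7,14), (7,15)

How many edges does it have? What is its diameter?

K_{8,8} has 8 * 8 = 64 edges.
Any vertex reaches any opposite-side vertex in 1 step; same-side vertices reach in 2 steps via any opposite-side vertex.
Diameter = 2.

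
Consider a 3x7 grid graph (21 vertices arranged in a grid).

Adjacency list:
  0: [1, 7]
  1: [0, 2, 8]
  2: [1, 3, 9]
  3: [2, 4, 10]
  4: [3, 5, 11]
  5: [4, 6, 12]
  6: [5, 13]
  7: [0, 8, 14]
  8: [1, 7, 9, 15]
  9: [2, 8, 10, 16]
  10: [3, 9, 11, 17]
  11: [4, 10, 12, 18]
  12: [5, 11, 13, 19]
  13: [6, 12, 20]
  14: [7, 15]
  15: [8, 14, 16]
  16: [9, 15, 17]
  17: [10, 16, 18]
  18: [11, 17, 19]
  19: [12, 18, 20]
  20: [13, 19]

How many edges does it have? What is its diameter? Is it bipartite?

A 3x7 grid has 14 vertical edges and 18 horizontal edges.
Total edges = 14 + 18 = 32.
Diameter = (3-1) + (7-1) = 8 (corner to opposite corner).
Grid graphs are bipartite (checkerboard coloring).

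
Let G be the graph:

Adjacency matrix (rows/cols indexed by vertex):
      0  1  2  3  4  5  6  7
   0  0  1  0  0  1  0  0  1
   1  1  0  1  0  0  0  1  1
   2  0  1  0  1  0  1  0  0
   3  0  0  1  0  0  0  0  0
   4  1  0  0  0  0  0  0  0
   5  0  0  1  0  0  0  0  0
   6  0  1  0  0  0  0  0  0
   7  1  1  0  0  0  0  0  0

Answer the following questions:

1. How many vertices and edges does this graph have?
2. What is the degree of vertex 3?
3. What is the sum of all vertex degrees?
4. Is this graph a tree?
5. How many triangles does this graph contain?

Count: 8 vertices, 8 edges.
Vertex 3 has neighbors [2], degree = 1.
Handshaking lemma: 2 * 8 = 16.
A tree on 8 vertices has 7 edges. This graph has 8 edges (1 extra). Not a tree.
Number of triangles = 1.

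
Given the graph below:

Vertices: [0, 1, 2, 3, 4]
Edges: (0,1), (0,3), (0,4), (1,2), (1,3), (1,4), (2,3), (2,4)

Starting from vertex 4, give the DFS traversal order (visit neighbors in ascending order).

DFS from vertex 4 (neighbors processed in ascending order):
Visit order: 4, 0, 1, 2, 3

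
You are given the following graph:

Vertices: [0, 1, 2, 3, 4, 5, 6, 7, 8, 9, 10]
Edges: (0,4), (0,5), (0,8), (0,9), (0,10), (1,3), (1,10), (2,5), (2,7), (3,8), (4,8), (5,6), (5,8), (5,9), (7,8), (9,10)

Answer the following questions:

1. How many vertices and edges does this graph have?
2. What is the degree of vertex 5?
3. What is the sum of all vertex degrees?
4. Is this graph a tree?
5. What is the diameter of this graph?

Count: 11 vertices, 16 edges.
Vertex 5 has neighbors [0, 2, 6, 8, 9], degree = 5.
Handshaking lemma: 2 * 16 = 32.
A tree on 11 vertices has 10 edges. This graph has 16 edges (6 extra). Not a tree.
Diameter (longest shortest path) = 4.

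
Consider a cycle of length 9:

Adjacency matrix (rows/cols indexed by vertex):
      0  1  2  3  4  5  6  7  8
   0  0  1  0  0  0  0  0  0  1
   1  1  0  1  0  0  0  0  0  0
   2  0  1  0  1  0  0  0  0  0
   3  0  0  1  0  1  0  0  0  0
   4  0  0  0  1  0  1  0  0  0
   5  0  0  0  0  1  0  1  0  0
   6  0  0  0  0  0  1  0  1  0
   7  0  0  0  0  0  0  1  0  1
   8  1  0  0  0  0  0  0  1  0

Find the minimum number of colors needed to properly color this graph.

This is an odd cycle (C_9). Odd cycles are not bipartite (any 2-coloring forces two adjacent vertices to match), and 3 colors suffice.
Chromatic number = 3.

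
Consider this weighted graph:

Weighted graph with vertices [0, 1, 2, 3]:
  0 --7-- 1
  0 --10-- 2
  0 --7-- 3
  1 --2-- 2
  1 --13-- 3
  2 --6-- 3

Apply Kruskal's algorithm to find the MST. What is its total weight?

Applying Kruskal's algorithm (sort edges by weight, add if no cycle):
  Add (1,2) w=2
  Add (2,3) w=6
  Add (0,1) w=7
  Skip (0,3) w=7 (creates cycle)
  Skip (0,2) w=10 (creates cycle)
  Skip (1,3) w=13 (creates cycle)
MST weight = 15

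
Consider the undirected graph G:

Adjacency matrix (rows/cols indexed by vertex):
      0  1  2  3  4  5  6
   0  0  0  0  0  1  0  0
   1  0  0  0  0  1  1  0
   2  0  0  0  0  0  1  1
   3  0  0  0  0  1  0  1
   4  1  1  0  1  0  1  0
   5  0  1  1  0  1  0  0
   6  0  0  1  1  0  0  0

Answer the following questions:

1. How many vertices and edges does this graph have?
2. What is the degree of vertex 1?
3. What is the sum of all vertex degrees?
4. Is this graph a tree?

Count: 7 vertices, 8 edges.
Vertex 1 has neighbors [4, 5], degree = 2.
Handshaking lemma: 2 * 8 = 16.
A tree on 7 vertices has 6 edges. This graph has 8 edges (2 extra). Not a tree.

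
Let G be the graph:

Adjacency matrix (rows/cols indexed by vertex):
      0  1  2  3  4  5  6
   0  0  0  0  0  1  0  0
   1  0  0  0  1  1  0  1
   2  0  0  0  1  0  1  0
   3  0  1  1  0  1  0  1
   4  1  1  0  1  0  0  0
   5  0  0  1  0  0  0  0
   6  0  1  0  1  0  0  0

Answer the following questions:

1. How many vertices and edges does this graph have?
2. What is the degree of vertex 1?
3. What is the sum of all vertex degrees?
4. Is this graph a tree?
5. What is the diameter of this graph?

Count: 7 vertices, 8 edges.
Vertex 1 has neighbors [3, 4, 6], degree = 3.
Handshaking lemma: 2 * 8 = 16.
A tree on 7 vertices has 6 edges. This graph has 8 edges (2 extra). Not a tree.
Diameter (longest shortest path) = 4.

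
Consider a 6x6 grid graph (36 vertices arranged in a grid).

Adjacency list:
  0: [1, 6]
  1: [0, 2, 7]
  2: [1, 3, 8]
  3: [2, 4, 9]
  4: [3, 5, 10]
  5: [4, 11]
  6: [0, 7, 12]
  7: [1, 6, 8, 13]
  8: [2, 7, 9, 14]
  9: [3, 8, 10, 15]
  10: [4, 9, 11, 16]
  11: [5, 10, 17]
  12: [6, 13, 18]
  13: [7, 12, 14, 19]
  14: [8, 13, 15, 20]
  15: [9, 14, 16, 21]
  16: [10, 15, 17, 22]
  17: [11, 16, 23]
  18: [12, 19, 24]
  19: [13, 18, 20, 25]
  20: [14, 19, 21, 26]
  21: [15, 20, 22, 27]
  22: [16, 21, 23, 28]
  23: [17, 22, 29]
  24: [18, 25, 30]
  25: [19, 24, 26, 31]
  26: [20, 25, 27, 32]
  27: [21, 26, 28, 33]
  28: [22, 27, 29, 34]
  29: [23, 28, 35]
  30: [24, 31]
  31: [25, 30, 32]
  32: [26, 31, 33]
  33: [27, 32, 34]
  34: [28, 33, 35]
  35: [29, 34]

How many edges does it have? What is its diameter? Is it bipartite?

A 6x6 grid has 30 vertical edges and 30 horizontal edges.
Total edges = 30 + 30 = 60.
Diameter = (6-1) + (6-1) = 10 (corner to opposite corner).
Grid graphs are bipartite (checkerboard coloring).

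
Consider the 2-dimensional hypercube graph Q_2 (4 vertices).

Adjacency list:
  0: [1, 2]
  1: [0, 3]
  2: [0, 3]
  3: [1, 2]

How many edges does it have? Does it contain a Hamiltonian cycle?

Q_2 has 4 * 2 / 2 = 4 edges.
Q_2 (d >= 2) always has a Hamiltonian cycle: a 2-bit cyclic Gray code visits every vertex exactly once and returns to the start.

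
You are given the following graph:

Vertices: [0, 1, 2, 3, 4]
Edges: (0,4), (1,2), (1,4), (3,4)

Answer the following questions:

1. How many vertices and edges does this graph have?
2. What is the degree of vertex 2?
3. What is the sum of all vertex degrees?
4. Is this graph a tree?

Count: 5 vertices, 4 edges.
Vertex 2 has neighbors [1], degree = 1.
Handshaking lemma: 2 * 4 = 8.
A graph is a tree iff it is connected and has exactly n-1 edges. This graph is connected (all 5 vertices in one component) and has 5-1 = 4 edges. It is a tree.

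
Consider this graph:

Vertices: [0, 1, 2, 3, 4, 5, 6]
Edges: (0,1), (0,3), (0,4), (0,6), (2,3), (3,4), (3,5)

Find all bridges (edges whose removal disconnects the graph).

A bridge is an edge whose removal increases the number of connected components.
Bridges found: (0,1), (0,6), (2,3), (3,5)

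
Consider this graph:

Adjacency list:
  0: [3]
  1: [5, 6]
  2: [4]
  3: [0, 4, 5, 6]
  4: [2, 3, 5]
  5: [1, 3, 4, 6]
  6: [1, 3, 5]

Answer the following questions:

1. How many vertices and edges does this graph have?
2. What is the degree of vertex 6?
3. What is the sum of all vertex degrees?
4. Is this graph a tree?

Count: 7 vertices, 9 edges.
Vertex 6 has neighbors [1, 3, 5], degree = 3.
Handshaking lemma: 2 * 9 = 18.
A tree on 7 vertices has 6 edges. This graph has 9 edges (3 extra). Not a tree.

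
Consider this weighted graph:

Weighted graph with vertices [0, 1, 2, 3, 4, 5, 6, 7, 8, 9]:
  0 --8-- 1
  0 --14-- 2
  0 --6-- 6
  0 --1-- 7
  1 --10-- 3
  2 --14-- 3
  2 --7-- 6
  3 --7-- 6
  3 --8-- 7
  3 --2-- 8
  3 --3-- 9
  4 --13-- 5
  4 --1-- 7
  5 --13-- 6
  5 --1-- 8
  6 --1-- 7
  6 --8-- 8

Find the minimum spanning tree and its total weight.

Applying Kruskal's algorithm (sort edges by weight, add if no cycle):
  Add (0,7) w=1
  Add (4,7) w=1
  Add (5,8) w=1
  Add (6,7) w=1
  Add (3,8) w=2
  Add (3,9) w=3
  Skip (0,6) w=6 (creates cycle)
  Add (2,6) w=7
  Add (3,6) w=7
  Add (0,1) w=8
  Skip (3,7) w=8 (creates cycle)
  Skip (6,8) w=8 (creates cycle)
  Skip (1,3) w=10 (creates cycle)
  Skip (4,5) w=13 (creates cycle)
  Skip (5,6) w=13 (creates cycle)
  Skip (0,2) w=14 (creates cycle)
  Skip (2,3) w=14 (creates cycle)
MST weight = 31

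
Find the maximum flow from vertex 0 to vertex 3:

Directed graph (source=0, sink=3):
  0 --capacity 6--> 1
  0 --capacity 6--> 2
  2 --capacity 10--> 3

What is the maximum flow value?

Computing max flow:
  Flow on (0->2): 6/6
  Flow on (2->3): 6/10
Maximum flow = 6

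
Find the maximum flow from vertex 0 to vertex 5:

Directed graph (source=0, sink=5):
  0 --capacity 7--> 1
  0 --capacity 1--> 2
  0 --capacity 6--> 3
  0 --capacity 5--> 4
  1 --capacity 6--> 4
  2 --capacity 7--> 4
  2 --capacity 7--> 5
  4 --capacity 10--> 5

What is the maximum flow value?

Computing max flow:
  Flow on (0->1): 6/7
  Flow on (0->2): 1/1
  Flow on (0->4): 4/5
  Flow on (1->4): 6/6
  Flow on (2->5): 1/7
  Flow on (4->5): 10/10
Maximum flow = 11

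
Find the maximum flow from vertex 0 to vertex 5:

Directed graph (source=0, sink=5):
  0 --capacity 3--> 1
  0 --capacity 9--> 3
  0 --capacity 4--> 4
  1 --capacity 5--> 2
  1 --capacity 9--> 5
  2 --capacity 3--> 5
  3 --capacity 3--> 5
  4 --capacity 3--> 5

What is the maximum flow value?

Computing max flow:
  Flow on (0->1): 3/3
  Flow on (0->3): 3/9
  Flow on (0->4): 3/4
  Flow on (1->5): 3/9
  Flow on (3->5): 3/3
  Flow on (4->5): 3/3
Maximum flow = 9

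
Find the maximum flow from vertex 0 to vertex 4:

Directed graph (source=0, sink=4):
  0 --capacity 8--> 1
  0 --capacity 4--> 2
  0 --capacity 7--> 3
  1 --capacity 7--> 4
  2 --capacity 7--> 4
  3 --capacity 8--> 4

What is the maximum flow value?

Computing max flow:
  Flow on (0->1): 7/8
  Flow on (0->2): 4/4
  Flow on (0->3): 7/7
  Flow on (1->4): 7/7
  Flow on (2->4): 4/7
  Flow on (3->4): 7/8
Maximum flow = 18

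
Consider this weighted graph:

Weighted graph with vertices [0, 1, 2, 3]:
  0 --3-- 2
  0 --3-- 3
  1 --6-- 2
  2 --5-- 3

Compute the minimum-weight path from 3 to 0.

Using Dijkstra's algorithm from vertex 3:
Shortest path: 3 -> 0
Total weight: 3 = 3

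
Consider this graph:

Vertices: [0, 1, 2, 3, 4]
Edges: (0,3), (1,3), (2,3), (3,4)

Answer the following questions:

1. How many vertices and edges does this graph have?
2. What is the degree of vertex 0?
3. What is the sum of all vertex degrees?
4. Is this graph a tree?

Count: 5 vertices, 4 edges.
Vertex 0 has neighbors [3], degree = 1.
Handshaking lemma: 2 * 4 = 8.
A graph is a tree iff it is connected and has exactly n-1 edges. This graph is connected (all 5 vertices in one component) and has 5-1 = 4 edges. It is a tree.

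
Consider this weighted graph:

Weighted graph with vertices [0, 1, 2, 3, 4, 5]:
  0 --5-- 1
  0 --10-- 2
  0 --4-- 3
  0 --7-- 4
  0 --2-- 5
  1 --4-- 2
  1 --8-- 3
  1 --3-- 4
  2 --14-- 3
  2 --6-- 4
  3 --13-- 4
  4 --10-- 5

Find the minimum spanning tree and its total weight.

Applying Kruskal's algorithm (sort edges by weight, add if no cycle):
  Add (0,5) w=2
  Add (1,4) w=3
  Add (0,3) w=4
  Add (1,2) w=4
  Add (0,1) w=5
  Skip (2,4) w=6 (creates cycle)
  Skip (0,4) w=7 (creates cycle)
  Skip (1,3) w=8 (creates cycle)
  Skip (0,2) w=10 (creates cycle)
  Skip (4,5) w=10 (creates cycle)
  Skip (3,4) w=13 (creates cycle)
  Skip (2,3) w=14 (creates cycle)
MST weight = 18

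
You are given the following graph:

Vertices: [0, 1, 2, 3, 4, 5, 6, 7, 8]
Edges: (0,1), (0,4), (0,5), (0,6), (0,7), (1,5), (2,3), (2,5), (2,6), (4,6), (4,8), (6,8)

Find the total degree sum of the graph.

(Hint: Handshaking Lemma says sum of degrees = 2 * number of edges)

Count edges: 12 edges.
By Handshaking Lemma: sum of degrees = 2 * 12 = 24.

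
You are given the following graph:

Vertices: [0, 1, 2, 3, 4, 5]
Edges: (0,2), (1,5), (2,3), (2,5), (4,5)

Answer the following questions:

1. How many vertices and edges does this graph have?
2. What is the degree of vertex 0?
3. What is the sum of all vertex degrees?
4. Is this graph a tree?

Count: 6 vertices, 5 edges.
Vertex 0 has neighbors [2], degree = 1.
Handshaking lemma: 2 * 5 = 10.
A graph is a tree iff it is connected and has exactly n-1 edges. This graph is connected (all 6 vertices in one component) and has 6-1 = 5 edges. It is a tree.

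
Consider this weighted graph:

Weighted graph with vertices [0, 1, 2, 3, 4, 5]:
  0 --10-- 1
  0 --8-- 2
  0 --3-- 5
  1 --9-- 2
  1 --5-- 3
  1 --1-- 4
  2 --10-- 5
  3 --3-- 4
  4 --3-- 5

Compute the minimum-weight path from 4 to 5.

Using Dijkstra's algorithm from vertex 4:
Shortest path: 4 -> 5
Total weight: 3 = 3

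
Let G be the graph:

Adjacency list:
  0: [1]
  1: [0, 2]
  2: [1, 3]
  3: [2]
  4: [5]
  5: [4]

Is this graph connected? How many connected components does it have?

Checking connectivity: the graph has 2 connected component(s).
Components: [[0, 1, 2, 3], [4, 5]]. The graph is NOT connected.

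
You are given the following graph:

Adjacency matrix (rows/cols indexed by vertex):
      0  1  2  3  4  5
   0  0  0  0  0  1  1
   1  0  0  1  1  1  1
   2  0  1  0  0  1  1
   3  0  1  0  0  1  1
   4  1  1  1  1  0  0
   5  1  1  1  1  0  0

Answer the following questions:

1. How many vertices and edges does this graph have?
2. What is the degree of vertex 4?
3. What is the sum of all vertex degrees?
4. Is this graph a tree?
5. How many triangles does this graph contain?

Count: 6 vertices, 10 edges.
Vertex 4 has neighbors [0, 1, 2, 3], degree = 4.
Handshaking lemma: 2 * 10 = 20.
A tree on 6 vertices has 5 edges. This graph has 10 edges (5 extra). Not a tree.
Number of triangles = 4.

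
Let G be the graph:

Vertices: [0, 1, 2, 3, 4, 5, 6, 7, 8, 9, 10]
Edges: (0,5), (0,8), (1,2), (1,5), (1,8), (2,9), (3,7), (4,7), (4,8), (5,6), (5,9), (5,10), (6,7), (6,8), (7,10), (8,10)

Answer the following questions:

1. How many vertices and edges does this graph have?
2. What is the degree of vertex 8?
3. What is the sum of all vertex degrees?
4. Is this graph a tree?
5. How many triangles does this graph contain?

Count: 11 vertices, 16 edges.
Vertex 8 has neighbors [0, 1, 4, 6, 10], degree = 5.
Handshaking lemma: 2 * 16 = 32.
A tree on 11 vertices has 10 edges. This graph has 16 edges (6 extra). Not a tree.
Number of triangles = 0.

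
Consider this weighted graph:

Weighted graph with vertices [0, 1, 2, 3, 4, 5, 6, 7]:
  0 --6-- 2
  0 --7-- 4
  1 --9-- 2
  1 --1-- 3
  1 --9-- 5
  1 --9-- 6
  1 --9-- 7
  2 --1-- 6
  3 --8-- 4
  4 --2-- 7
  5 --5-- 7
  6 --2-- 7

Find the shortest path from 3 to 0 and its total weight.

Using Dijkstra's algorithm from vertex 3:
Shortest path: 3 -> 4 -> 0
Total weight: 8 + 7 = 15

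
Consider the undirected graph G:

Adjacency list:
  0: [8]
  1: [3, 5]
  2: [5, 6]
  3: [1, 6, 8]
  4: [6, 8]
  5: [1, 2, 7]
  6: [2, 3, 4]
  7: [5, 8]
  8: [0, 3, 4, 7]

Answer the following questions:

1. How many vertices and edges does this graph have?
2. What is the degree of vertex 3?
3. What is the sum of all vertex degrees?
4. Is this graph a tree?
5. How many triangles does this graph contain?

Count: 9 vertices, 11 edges.
Vertex 3 has neighbors [1, 6, 8], degree = 3.
Handshaking lemma: 2 * 11 = 22.
A tree on 9 vertices has 8 edges. This graph has 11 edges (3 extra). Not a tree.
Number of triangles = 0.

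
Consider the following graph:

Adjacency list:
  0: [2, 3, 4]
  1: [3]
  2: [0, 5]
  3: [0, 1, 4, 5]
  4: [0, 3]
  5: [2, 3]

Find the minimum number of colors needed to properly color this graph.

The graph has a maximum clique of size 3 (lower bound on chromatic number).
A valid 3-coloring: {0: 1, 1: 1, 2: 0, 3: 0, 4: 2, 5: 1}.
Chromatic number = 3.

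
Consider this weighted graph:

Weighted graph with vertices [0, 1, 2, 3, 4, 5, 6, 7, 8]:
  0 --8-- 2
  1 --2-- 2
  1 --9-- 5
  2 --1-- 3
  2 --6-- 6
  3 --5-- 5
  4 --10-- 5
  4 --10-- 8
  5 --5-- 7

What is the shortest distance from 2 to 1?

Using Dijkstra's algorithm from vertex 2:
Shortest path: 2 -> 1
Total weight: 2 = 2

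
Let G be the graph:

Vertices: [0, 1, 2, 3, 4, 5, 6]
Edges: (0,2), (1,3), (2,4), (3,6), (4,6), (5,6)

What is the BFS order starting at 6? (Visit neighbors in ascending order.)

BFS from vertex 6 (neighbors processed in ascending order):
Visit order: 6, 3, 4, 5, 1, 2, 0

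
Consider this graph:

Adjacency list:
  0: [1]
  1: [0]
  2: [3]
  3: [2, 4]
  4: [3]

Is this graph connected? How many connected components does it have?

Checking connectivity: the graph has 2 connected component(s).
Components: [[0, 1], [2, 3, 4]]. The graph is NOT connected.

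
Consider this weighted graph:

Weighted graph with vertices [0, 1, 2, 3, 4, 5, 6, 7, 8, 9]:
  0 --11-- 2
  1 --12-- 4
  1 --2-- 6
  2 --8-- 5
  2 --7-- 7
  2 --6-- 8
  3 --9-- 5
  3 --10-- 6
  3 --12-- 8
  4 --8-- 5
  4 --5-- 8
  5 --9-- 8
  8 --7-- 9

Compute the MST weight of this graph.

Applying Kruskal's algorithm (sort edges by weight, add if no cycle):
  Add (1,6) w=2
  Add (4,8) w=5
  Add (2,8) w=6
  Add (2,7) w=7
  Add (8,9) w=7
  Add (2,5) w=8
  Skip (4,5) w=8 (creates cycle)
  Add (3,5) w=9
  Skip (5,8) w=9 (creates cycle)
  Add (3,6) w=10
  Add (0,2) w=11
  Skip (1,4) w=12 (creates cycle)
  Skip (3,8) w=12 (creates cycle)
MST weight = 65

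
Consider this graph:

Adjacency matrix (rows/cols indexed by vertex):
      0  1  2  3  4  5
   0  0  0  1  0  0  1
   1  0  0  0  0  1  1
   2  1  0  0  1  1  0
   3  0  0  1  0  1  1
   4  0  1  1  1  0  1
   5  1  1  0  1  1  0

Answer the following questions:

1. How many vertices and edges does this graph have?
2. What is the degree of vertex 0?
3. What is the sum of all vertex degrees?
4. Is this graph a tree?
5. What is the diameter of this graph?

Count: 6 vertices, 9 edges.
Vertex 0 has neighbors [2, 5], degree = 2.
Handshaking lemma: 2 * 9 = 18.
A tree on 6 vertices has 5 edges. This graph has 9 edges (4 extra). Not a tree.
Diameter (longest shortest path) = 2.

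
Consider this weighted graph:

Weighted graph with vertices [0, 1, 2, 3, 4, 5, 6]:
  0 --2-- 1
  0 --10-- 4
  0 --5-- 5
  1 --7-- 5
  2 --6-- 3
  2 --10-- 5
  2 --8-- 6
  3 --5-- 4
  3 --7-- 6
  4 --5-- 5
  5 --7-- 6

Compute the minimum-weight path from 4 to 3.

Using Dijkstra's algorithm from vertex 4:
Shortest path: 4 -> 3
Total weight: 5 = 5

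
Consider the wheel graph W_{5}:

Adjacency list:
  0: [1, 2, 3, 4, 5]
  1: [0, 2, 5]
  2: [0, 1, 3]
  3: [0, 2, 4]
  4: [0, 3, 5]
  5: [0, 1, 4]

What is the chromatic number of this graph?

W_{5} = C_{5} plus a hub adjacent to every cycle vertex.
The outer cycle needs 3 colors (odd cycle); the hub is adjacent to all of them so needs a fresh color.
Chromatic number = 3 + 1 = 4.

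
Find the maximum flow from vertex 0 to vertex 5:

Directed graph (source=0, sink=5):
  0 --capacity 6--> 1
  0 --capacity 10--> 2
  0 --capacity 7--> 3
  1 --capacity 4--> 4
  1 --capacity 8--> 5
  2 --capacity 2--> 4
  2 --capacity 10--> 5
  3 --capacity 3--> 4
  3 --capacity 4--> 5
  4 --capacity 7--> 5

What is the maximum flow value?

Computing max flow:
  Flow on (0->1): 6/6
  Flow on (0->2): 10/10
  Flow on (0->3): 7/7
  Flow on (1->5): 6/8
  Flow on (2->5): 10/10
  Flow on (3->4): 3/3
  Flow on (3->5): 4/4
  Flow on (4->5): 3/7
Maximum flow = 23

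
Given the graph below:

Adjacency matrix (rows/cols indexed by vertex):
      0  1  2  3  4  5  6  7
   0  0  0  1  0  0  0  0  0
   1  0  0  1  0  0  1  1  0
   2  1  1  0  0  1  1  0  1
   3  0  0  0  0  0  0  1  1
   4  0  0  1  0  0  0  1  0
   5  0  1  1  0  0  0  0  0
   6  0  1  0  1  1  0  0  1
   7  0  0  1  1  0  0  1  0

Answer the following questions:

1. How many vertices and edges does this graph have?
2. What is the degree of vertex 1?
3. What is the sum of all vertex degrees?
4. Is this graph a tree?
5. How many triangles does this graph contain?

Count: 8 vertices, 11 edges.
Vertex 1 has neighbors [2, 5, 6], degree = 3.
Handshaking lemma: 2 * 11 = 22.
A tree on 8 vertices has 7 edges. This graph has 11 edges (4 extra). Not a tree.
Number of triangles = 2.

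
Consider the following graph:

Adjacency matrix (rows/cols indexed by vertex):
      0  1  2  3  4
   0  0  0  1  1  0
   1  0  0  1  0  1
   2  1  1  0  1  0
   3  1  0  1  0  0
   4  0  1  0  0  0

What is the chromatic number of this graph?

The graph has a maximum clique of size 3 (lower bound on chromatic number).
A valid 3-coloring: {0: 1, 1: 1, 2: 0, 3: 2, 4: 0}.
Chromatic number = 3.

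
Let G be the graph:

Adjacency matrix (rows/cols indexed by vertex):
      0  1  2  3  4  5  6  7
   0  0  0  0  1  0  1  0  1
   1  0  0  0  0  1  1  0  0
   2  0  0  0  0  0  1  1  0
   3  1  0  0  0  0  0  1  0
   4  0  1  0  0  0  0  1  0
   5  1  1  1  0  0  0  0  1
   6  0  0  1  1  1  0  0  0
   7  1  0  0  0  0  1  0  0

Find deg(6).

Vertex 6 has neighbors [2, 3, 4], so deg(6) = 3.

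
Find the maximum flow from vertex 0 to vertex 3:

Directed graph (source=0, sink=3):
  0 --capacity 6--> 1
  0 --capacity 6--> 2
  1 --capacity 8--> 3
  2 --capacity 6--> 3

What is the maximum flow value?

Computing max flow:
  Flow on (0->1): 6/6
  Flow on (0->2): 6/6
  Flow on (1->3): 6/8
  Flow on (2->3): 6/6
Maximum flow = 12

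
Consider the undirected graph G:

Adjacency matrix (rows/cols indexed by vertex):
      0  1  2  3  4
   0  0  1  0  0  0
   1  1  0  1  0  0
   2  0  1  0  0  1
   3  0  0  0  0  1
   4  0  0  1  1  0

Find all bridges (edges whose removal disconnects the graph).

A bridge is an edge whose removal increases the number of connected components.
Bridges found: (0,1), (1,2), (2,4), (3,4)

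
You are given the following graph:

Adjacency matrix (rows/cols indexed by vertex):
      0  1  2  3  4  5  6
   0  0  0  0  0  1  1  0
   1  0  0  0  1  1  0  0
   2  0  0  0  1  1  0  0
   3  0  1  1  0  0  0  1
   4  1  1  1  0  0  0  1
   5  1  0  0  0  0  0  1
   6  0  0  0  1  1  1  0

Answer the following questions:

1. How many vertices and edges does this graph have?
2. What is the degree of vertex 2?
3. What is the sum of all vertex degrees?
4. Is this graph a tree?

Count: 7 vertices, 9 edges.
Vertex 2 has neighbors [3, 4], degree = 2.
Handshaking lemma: 2 * 9 = 18.
A tree on 7 vertices has 6 edges. This graph has 9 edges (3 extra). Not a tree.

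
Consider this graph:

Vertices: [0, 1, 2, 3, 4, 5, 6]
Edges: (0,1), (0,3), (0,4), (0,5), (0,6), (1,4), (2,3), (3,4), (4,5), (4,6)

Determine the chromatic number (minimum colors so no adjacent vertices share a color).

The graph has a maximum clique of size 3 (lower bound on chromatic number).
A valid 3-coloring: {0: 0, 1: 2, 2: 0, 3: 2, 4: 1, 5: 2, 6: 2}.
Chromatic number = 3.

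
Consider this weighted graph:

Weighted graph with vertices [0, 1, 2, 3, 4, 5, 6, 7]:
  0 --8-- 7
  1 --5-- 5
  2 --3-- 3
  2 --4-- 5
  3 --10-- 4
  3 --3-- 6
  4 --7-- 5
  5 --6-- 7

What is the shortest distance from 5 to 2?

Using Dijkstra's algorithm from vertex 5:
Shortest path: 5 -> 2
Total weight: 4 = 4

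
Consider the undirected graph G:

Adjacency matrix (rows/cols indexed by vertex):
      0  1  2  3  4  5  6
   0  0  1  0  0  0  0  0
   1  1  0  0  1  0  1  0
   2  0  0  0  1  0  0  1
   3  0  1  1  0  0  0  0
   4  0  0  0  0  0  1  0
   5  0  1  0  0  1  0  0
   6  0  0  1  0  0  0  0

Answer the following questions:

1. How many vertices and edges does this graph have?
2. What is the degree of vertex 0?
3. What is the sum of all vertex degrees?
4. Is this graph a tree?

Count: 7 vertices, 6 edges.
Vertex 0 has neighbors [1], degree = 1.
Handshaking lemma: 2 * 6 = 12.
A graph is a tree iff it is connected and has exactly n-1 edges. This graph is connected (all 7 vertices in one component) and has 7-1 = 6 edges. It is a tree.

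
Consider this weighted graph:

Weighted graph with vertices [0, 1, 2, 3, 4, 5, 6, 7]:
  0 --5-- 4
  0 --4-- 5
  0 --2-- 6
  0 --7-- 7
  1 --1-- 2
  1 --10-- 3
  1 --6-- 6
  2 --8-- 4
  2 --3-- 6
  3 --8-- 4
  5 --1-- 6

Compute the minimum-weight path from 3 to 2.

Using Dijkstra's algorithm from vertex 3:
Shortest path: 3 -> 1 -> 2
Total weight: 10 + 1 = 11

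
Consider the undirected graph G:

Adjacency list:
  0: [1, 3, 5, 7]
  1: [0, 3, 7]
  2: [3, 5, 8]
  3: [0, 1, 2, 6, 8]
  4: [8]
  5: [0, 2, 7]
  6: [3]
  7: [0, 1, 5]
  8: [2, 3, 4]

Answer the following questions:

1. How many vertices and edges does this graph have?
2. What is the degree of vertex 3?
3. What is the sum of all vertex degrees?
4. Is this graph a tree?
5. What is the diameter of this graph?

Count: 9 vertices, 13 edges.
Vertex 3 has neighbors [0, 1, 2, 6, 8], degree = 5.
Handshaking lemma: 2 * 13 = 26.
A tree on 9 vertices has 8 edges. This graph has 13 edges (5 extra). Not a tree.
Diameter (longest shortest path) = 4.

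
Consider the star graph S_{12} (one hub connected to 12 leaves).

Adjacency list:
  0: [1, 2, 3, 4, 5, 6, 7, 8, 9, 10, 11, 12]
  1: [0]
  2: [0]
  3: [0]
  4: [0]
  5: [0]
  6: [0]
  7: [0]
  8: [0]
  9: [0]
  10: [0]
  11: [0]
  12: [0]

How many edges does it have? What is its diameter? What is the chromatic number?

Star graph S_{12}: the hub connects to all 12 leaves.
Edges = 12.
Diameter = 2 (any leaf to hub is 1, leaf to leaf through hub is 2).
Star graphs are bipartite (hub vs leaves), so chromatic number = 2.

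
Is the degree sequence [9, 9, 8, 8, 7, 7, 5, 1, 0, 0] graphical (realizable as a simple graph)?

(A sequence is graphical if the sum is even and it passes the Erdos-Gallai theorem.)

Sum of degrees = 54. Sum is even but fails Erdos-Gallai. The sequence is NOT graphical.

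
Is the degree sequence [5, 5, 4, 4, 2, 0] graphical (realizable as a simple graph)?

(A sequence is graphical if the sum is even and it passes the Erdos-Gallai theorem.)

Sum of degrees = 20. Sum is even but fails Erdos-Gallai. The sequence is NOT graphical.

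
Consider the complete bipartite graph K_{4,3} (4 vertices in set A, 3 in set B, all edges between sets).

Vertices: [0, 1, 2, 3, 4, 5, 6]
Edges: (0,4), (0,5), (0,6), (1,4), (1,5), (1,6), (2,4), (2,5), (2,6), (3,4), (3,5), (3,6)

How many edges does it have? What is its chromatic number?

K_{4,3} has 4 * 3 = 12 edges.
Bipartite graphs have chromatic number 2 (color each partition differently).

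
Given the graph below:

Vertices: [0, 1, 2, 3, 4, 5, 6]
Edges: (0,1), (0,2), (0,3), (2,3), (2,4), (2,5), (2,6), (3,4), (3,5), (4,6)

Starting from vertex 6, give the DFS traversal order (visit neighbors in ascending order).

DFS from vertex 6 (neighbors processed in ascending order):
Visit order: 6, 2, 0, 1, 3, 4, 5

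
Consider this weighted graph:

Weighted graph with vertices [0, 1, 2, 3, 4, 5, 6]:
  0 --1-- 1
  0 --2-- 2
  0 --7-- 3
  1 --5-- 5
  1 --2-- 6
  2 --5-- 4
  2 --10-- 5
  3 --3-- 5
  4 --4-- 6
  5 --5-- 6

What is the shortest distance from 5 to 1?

Using Dijkstra's algorithm from vertex 5:
Shortest path: 5 -> 1
Total weight: 5 = 5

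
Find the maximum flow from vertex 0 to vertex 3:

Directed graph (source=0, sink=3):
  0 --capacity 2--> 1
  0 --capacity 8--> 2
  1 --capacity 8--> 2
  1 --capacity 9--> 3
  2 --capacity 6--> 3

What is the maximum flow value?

Computing max flow:
  Flow on (0->1): 2/2
  Flow on (0->2): 6/8
  Flow on (1->3): 2/9
  Flow on (2->3): 6/6
Maximum flow = 8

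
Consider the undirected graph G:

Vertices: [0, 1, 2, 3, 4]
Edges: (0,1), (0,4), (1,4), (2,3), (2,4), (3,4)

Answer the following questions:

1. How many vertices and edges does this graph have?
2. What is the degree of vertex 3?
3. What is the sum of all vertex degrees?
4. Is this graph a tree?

Count: 5 vertices, 6 edges.
Vertex 3 has neighbors [2, 4], degree = 2.
Handshaking lemma: 2 * 6 = 12.
A tree on 5 vertices has 4 edges. This graph has 6 edges (2 extra). Not a tree.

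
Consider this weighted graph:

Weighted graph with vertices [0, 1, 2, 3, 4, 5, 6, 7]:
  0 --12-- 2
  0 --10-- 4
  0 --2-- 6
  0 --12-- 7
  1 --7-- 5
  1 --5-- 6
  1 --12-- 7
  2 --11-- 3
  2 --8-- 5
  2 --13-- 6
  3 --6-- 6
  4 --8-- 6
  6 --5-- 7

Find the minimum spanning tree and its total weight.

Applying Kruskal's algorithm (sort edges by weight, add if no cycle):
  Add (0,6) w=2
  Add (1,6) w=5
  Add (6,7) w=5
  Add (3,6) w=6
  Add (1,5) w=7
  Add (2,5) w=8
  Add (4,6) w=8
  Skip (0,4) w=10 (creates cycle)
  Skip (2,3) w=11 (creates cycle)
  Skip (0,7) w=12 (creates cycle)
  Skip (0,2) w=12 (creates cycle)
  Skip (1,7) w=12 (creates cycle)
  Skip (2,6) w=13 (creates cycle)
MST weight = 41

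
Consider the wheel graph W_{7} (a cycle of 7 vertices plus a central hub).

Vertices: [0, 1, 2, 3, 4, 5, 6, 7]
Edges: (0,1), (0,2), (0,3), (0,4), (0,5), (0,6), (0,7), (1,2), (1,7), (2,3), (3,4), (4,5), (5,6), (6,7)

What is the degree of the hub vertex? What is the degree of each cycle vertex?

The hub connects to all 7 cycle vertices, so deg(hub) = 7.
Each cycle vertex connects to 2 neighbors on the cycle plus the hub, so deg(cycle vertex) = 3.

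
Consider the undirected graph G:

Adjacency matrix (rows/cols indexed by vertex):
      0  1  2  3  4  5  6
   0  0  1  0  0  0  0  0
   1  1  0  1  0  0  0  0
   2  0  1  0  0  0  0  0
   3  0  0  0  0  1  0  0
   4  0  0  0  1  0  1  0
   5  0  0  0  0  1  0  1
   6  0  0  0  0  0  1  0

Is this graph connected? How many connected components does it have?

Checking connectivity: the graph has 2 connected component(s).
Components: [[0, 1, 2], [3, 4, 5, 6]]. The graph is NOT connected.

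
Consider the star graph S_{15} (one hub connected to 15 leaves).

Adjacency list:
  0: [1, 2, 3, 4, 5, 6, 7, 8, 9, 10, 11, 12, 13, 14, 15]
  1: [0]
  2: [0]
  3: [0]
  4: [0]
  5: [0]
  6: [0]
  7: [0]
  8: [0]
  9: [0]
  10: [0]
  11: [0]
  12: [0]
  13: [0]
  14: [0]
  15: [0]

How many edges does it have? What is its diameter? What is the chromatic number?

Star graph S_{15}: the hub connects to all 15 leaves.
Edges = 15.
Diameter = 2 (any leaf to hub is 1, leaf to leaf through hub is 2).
Star graphs are bipartite (hub vs leaves), so chromatic number = 2.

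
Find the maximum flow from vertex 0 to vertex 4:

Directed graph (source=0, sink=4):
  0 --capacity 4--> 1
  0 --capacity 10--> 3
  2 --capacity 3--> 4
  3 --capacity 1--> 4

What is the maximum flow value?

Computing max flow:
  Flow on (0->3): 1/10
  Flow on (3->4): 1/1
Maximum flow = 1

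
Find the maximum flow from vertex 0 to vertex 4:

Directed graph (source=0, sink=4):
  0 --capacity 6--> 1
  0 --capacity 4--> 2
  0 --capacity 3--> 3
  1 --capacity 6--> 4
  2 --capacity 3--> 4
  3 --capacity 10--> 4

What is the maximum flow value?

Computing max flow:
  Flow on (0->1): 6/6
  Flow on (0->2): 3/4
  Flow on (0->3): 3/3
  Flow on (1->4): 6/6
  Flow on (2->4): 3/3
  Flow on (3->4): 3/10
Maximum flow = 12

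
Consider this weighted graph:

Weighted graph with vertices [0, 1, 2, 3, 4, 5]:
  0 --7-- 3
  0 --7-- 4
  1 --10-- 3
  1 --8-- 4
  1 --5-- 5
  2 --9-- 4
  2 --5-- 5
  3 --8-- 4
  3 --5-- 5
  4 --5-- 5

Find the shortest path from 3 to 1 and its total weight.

Using Dijkstra's algorithm from vertex 3:
Shortest path: 3 -> 1
Total weight: 10 = 10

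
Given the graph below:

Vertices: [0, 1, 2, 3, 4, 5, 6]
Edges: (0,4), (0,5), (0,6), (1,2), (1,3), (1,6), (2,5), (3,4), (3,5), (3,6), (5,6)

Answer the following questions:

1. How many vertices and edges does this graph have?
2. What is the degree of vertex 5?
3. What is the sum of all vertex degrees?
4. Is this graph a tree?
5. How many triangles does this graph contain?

Count: 7 vertices, 11 edges.
Vertex 5 has neighbors [0, 2, 3, 6], degree = 4.
Handshaking lemma: 2 * 11 = 22.
A tree on 7 vertices has 6 edges. This graph has 11 edges (5 extra). Not a tree.
Number of triangles = 3.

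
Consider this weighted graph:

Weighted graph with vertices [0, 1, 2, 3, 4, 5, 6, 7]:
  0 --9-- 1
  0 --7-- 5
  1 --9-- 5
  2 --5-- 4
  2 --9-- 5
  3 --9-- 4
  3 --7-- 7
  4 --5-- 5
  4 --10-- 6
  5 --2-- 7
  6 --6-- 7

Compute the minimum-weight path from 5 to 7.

Using Dijkstra's algorithm from vertex 5:
Shortest path: 5 -> 7
Total weight: 2 = 2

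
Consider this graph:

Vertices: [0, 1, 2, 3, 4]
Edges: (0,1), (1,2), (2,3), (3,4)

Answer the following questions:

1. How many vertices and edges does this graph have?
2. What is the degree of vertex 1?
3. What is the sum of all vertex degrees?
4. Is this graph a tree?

Count: 5 vertices, 4 edges.
Vertex 1 has neighbors [0, 2], degree = 2.
Handshaking lemma: 2 * 4 = 8.
A graph is a tree iff it is connected and has exactly n-1 edges. This graph is connected (all 5 vertices in one component) and has 5-1 = 4 edges. It is a tree.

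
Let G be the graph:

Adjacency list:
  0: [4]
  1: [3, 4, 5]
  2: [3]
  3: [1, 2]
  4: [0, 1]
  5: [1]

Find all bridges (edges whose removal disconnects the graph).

A bridge is an edge whose removal increases the number of connected components.
Bridges found: (0,4), (1,3), (1,4), (1,5), (2,3)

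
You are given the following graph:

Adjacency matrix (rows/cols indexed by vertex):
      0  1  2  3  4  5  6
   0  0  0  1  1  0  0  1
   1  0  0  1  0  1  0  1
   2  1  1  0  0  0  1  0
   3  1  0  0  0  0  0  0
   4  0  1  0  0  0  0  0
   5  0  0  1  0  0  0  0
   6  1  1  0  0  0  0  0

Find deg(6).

Vertex 6 has neighbors [0, 1], so deg(6) = 2.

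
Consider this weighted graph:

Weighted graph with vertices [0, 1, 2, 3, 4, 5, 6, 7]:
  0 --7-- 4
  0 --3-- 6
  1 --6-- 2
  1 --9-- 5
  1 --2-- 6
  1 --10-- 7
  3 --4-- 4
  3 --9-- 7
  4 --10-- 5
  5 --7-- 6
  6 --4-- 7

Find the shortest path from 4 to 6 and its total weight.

Using Dijkstra's algorithm from vertex 4:
Shortest path: 4 -> 0 -> 6
Total weight: 7 + 3 = 10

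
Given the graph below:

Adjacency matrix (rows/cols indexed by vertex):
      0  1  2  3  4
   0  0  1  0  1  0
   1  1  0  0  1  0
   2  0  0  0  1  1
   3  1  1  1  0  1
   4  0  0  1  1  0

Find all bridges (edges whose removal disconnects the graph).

No bridges found. The graph is 2-edge-connected (no single edge removal disconnects it).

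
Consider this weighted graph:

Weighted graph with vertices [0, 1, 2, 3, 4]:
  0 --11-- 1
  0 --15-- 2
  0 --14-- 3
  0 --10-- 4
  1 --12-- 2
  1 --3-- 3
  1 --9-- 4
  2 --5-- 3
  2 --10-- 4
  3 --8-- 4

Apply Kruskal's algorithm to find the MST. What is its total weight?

Applying Kruskal's algorithm (sort edges by weight, add if no cycle):
  Add (1,3) w=3
  Add (2,3) w=5
  Add (3,4) w=8
  Skip (1,4) w=9 (creates cycle)
  Add (0,4) w=10
  Skip (2,4) w=10 (creates cycle)
  Skip (0,1) w=11 (creates cycle)
  Skip (1,2) w=12 (creates cycle)
  Skip (0,3) w=14 (creates cycle)
  Skip (0,2) w=15 (creates cycle)
MST weight = 26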